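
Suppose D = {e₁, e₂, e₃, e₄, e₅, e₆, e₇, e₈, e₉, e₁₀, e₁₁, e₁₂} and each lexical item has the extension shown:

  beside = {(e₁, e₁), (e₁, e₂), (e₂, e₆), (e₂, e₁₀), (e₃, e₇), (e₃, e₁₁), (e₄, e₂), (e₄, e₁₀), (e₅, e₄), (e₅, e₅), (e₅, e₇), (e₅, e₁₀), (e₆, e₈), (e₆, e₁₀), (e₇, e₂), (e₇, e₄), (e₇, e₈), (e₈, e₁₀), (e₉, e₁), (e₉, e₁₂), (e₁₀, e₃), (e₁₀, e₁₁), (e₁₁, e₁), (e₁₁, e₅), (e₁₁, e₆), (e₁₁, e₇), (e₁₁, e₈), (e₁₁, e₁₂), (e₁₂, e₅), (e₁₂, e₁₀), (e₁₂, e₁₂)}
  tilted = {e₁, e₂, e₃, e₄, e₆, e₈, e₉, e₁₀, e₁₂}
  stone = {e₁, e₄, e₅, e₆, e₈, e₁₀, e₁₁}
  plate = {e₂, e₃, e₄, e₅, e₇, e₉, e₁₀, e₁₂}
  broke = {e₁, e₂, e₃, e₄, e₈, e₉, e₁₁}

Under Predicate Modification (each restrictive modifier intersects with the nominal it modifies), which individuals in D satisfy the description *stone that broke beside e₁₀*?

⟦that broke⟧ = ⟦broke⟧ = {e₁, e₂, e₃, e₄, e₈, e₉, e₁₁}
⟦beside e₁₀⟧ = {x : ⟨x, e₁₀⟩ ∈ ⟦beside⟧} = {e₂, e₄, e₅, e₆, e₈, e₁₂}
⟦stone⟧ = {e₁, e₄, e₅, e₆, e₈, e₁₀, e₁₁}
… ∩ ⟦that broke⟧ = {e₁, e₄, e₅, e₆, e₈, e₁₀, e₁₁} ∩ {e₁, e₂, e₃, e₄, e₈, e₉, e₁₁} = {e₁, e₄, e₈, e₁₁}
… ∩ ⟦beside e₁₀⟧ = {e₁, e₄, e₈, e₁₁} ∩ {e₂, e₄, e₅, e₆, e₈, e₁₂} = {e₄, e₈}
So ⟦stone that broke beside e₁₀⟧ = {e₄, e₈}.

{e₄, e₈}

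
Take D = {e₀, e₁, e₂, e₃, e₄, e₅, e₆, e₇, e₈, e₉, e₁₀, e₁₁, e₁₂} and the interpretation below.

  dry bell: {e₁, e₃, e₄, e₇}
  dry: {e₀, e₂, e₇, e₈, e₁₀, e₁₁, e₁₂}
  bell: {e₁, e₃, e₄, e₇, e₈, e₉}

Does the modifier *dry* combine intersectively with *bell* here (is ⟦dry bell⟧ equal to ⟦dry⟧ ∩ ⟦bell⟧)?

⟦dry⟧ ∩ ⟦bell⟧ = {e₀, e₂, e₇, e₈, e₁₀, e₁₁, e₁₂} ∩ {e₁, e₃, e₄, e₇, e₈, e₉} = {e₇, e₈}
Observed ⟦dry bell⟧ = {e₁, e₃, e₄, e₇}.
These differ, so the modifier is not intersective in this model.

no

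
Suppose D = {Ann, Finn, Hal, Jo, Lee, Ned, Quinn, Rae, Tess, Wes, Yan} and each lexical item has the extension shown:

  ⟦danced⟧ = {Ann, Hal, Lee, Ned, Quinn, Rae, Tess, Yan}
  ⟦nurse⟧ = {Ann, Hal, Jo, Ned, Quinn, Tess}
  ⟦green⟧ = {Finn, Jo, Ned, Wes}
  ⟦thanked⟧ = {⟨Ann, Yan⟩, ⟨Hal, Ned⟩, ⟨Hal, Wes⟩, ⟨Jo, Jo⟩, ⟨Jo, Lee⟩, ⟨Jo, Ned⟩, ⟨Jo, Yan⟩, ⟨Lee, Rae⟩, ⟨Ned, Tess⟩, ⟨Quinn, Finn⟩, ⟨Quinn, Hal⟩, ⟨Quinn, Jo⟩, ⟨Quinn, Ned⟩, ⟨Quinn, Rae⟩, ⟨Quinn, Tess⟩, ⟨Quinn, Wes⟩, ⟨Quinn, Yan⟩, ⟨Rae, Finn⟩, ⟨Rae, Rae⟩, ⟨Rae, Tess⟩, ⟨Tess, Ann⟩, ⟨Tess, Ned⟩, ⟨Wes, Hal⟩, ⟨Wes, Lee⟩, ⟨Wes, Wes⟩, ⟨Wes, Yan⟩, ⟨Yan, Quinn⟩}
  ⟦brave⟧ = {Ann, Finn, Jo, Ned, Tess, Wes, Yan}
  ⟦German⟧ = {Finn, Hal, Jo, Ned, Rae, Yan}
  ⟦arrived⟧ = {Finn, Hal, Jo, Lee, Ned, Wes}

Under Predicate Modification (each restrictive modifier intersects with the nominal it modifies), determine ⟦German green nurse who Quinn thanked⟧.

{Jo, Ned}

⟦who Quinn thanked⟧ = {x : ⟨Quinn, x⟩ ∈ ⟦thanked⟧} = {Finn, Hal, Jo, Ned, Rae, Tess, Wes, Yan}
⟦nurse⟧ = {Ann, Hal, Jo, Ned, Quinn, Tess}
… ∩ ⟦who Quinn thanked⟧ = {Ann, Hal, Jo, Ned, Quinn, Tess} ∩ {Finn, Hal, Jo, Ned, Rae, Tess, Wes, Yan} = {Hal, Jo, Ned, Tess}
… ∩ ⟦German⟧ = {Hal, Jo, Ned, Tess} ∩ {Finn, Hal, Jo, Ned, Rae, Yan} = {Hal, Jo, Ned}
… ∩ ⟦green⟧ = {Hal, Jo, Ned} ∩ {Finn, Jo, Ned, Wes} = {Jo, Ned}
So ⟦German green nurse who Quinn thanked⟧ = {Jo, Ned}.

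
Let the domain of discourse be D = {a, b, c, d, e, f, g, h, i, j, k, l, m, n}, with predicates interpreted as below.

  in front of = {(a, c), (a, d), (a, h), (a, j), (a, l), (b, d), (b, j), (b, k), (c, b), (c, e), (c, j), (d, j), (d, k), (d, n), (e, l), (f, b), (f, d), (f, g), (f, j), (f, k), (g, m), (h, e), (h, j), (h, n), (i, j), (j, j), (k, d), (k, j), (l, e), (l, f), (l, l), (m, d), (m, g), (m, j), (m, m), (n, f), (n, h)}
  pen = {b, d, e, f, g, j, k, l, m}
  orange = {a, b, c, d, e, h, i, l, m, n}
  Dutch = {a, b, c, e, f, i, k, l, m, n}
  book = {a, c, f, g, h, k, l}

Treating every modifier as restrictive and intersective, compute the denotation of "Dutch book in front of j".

⟦in front of j⟧ = {x : ⟨x, j⟩ ∈ ⟦in front of⟧} = {a, b, c, d, f, h, i, j, k, m}
⟦book⟧ = {a, c, f, g, h, k, l}
… ∩ ⟦in front of j⟧ = {a, c, f, g, h, k, l} ∩ {a, b, c, d, f, h, i, j, k, m} = {a, c, f, h, k}
… ∩ ⟦Dutch⟧ = {a, c, f, h, k} ∩ {a, b, c, e, f, i, k, l, m, n} = {a, c, f, k}
So ⟦Dutch book in front of j⟧ = {a, c, f, k}.

{a, c, f, k}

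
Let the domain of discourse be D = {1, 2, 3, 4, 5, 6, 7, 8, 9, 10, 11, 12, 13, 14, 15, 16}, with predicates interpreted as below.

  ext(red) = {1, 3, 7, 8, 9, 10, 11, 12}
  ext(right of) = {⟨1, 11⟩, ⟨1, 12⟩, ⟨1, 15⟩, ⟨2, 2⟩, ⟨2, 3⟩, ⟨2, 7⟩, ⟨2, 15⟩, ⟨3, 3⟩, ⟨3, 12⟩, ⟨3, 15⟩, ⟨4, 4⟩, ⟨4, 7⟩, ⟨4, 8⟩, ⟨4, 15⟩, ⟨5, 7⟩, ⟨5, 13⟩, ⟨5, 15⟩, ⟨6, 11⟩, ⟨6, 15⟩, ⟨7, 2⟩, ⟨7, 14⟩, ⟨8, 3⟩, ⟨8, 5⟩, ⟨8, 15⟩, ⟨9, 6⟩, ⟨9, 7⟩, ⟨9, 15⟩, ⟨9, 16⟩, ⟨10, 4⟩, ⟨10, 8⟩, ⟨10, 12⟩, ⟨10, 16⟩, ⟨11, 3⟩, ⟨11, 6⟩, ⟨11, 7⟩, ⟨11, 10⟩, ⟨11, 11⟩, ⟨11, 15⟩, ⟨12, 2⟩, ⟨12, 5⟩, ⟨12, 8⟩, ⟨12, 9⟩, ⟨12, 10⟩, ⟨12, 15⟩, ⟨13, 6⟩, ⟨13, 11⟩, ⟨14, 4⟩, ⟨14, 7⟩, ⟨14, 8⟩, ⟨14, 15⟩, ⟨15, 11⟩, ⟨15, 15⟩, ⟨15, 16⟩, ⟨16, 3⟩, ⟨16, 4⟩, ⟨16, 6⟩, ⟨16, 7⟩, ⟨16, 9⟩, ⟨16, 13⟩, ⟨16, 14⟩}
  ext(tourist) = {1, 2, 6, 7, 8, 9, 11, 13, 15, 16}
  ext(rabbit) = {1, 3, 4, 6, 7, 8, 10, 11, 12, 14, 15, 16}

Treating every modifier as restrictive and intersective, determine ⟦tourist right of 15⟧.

⟦right of 15⟧ = {x : ⟨x, 15⟩ ∈ ⟦right of⟧} = {1, 2, 3, 4, 5, 6, 8, 9, 11, 12, 14, 15}
⟦tourist⟧ = {1, 2, 6, 7, 8, 9, 11, 13, 15, 16}
… ∩ ⟦right of 15⟧ = {1, 2, 6, 7, 8, 9, 11, 13, 15, 16} ∩ {1, 2, 3, 4, 5, 6, 8, 9, 11, 12, 14, 15} = {1, 2, 6, 8, 9, 11, 15}
So ⟦tourist right of 15⟧ = {1, 2, 6, 8, 9, 11, 15}.

{1, 2, 6, 8, 9, 11, 15}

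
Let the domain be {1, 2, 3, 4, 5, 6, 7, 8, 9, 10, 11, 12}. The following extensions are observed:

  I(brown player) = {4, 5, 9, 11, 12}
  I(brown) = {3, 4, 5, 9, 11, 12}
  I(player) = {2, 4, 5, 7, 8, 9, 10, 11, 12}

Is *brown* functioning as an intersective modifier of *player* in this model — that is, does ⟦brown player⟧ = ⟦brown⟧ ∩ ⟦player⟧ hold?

⟦brown⟧ ∩ ⟦player⟧ = {3, 4, 5, 9, 11, 12} ∩ {2, 4, 5, 7, 8, 9, 10, 11, 12} = {4, 5, 9, 11, 12}
Observed ⟦brown player⟧ = {4, 5, 9, 11, 12}.
These coincide, so the modifier is intersective here.

yes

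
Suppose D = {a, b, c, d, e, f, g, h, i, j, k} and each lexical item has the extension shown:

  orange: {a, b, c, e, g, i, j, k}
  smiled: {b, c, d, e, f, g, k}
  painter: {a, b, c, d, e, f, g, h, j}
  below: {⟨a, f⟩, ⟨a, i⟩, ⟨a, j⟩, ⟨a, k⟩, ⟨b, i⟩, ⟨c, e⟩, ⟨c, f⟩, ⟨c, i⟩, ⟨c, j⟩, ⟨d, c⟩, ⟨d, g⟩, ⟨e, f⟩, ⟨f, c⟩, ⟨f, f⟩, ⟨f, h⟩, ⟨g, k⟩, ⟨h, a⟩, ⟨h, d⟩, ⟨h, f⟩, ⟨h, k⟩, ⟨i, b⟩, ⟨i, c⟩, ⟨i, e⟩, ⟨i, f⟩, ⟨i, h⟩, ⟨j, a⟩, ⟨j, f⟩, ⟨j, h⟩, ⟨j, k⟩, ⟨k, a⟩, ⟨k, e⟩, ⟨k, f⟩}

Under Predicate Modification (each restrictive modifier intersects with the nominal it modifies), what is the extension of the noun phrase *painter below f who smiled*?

⟦below f⟧ = {x : ⟨x, f⟩ ∈ ⟦below⟧} = {a, c, e, f, h, i, j, k}
⟦who smiled⟧ = ⟦smiled⟧ = {b, c, d, e, f, g, k}
⟦painter⟧ = {a, b, c, d, e, f, g, h, j}
… ∩ ⟦below f⟧ = {a, b, c, d, e, f, g, h, j} ∩ {a, c, e, f, h, i, j, k} = {a, c, e, f, h, j}
… ∩ ⟦who smiled⟧ = {a, c, e, f, h, j} ∩ {b, c, d, e, f, g, k} = {c, e, f}
So ⟦painter below f who smiled⟧ = {c, e, f}.

{c, e, f}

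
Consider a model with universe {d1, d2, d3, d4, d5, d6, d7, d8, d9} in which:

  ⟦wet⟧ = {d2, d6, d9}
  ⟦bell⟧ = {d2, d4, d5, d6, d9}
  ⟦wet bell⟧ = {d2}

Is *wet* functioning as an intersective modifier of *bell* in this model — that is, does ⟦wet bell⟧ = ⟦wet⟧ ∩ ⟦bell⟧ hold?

no

⟦wet⟧ ∩ ⟦bell⟧ = {d2, d6, d9} ∩ {d2, d4, d5, d6, d9} = {d2, d6, d9}
Observed ⟦wet bell⟧ = {d2}.
These differ, so the modifier is not intersective in this model.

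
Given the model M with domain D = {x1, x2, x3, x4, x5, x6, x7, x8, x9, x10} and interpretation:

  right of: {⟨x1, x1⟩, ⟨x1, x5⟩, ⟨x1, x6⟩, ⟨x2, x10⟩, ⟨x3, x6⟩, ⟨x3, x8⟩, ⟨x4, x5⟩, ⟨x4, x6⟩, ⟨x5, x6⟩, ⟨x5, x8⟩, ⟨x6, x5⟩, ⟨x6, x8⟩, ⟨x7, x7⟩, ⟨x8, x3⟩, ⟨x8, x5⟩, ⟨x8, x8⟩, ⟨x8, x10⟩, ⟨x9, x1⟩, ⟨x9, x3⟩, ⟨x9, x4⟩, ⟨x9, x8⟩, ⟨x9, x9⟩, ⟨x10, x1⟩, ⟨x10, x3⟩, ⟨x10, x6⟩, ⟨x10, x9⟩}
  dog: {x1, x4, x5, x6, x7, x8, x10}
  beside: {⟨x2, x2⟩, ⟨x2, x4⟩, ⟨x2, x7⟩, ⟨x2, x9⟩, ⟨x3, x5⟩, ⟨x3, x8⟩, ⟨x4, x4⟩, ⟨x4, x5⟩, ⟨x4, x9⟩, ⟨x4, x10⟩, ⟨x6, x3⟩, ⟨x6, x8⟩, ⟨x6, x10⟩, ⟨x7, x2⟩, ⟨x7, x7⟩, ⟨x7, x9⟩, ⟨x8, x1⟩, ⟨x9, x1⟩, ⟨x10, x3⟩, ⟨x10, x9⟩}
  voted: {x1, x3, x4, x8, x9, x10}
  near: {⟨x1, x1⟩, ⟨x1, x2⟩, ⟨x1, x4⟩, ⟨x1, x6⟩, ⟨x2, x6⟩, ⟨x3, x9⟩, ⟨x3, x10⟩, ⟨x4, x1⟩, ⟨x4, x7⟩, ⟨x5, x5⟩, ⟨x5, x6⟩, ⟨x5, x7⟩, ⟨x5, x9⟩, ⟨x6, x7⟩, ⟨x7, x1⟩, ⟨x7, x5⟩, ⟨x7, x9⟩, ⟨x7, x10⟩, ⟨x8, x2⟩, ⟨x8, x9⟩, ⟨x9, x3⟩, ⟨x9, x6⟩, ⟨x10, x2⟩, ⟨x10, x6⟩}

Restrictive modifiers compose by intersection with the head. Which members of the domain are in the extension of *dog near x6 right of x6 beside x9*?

{x10}

⟦near x6⟧ = {x : ⟨x, x6⟩ ∈ ⟦near⟧} = {x1, x2, x5, x9, x10}
⟦right of x6⟧ = {x : ⟨x, x6⟩ ∈ ⟦right of⟧} = {x1, x3, x4, x5, x10}
⟦beside x9⟧ = {x : ⟨x, x9⟩ ∈ ⟦beside⟧} = {x2, x4, x7, x10}
⟦dog⟧ = {x1, x4, x5, x6, x7, x8, x10}
… ∩ ⟦near x6⟧ = {x1, x4, x5, x6, x7, x8, x10} ∩ {x1, x2, x5, x9, x10} = {x1, x5, x10}
… ∩ ⟦right of x6⟧ = {x1, x5, x10} ∩ {x1, x3, x4, x5, x10} = {x1, x5, x10}
… ∩ ⟦beside x9⟧ = {x1, x5, x10} ∩ {x2, x4, x7, x10} = {x10}
So ⟦dog near x6 right of x6 beside x9⟧ = {x10}.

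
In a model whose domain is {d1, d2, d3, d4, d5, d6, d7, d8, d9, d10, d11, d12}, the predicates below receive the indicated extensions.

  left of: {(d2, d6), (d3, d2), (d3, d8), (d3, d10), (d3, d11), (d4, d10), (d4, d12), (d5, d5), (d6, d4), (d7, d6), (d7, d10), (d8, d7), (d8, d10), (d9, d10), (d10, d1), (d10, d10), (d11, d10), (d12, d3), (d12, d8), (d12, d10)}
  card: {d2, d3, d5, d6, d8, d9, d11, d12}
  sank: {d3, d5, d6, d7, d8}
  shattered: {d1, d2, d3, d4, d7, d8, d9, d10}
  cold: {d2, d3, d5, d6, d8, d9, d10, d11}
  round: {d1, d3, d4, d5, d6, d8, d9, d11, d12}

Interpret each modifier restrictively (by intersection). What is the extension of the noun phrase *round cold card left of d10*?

⟦left of d10⟧ = {x : ⟨x, d10⟩ ∈ ⟦left of⟧} = {d3, d4, d7, d8, d9, d10, d11, d12}
⟦card⟧ = {d2, d3, d5, d6, d8, d9, d11, d12}
… ∩ ⟦left of d10⟧ = {d2, d3, d5, d6, d8, d9, d11, d12} ∩ {d3, d4, d7, d8, d9, d10, d11, d12} = {d3, d8, d9, d11, d12}
… ∩ ⟦round⟧ = {d3, d8, d9, d11, d12} ∩ {d1, d3, d4, d5, d6, d8, d9, d11, d12} = {d3, d8, d9, d11, d12}
… ∩ ⟦cold⟧ = {d3, d8, d9, d11, d12} ∩ {d2, d3, d5, d6, d8, d9, d10, d11} = {d3, d8, d9, d11}
So ⟦round cold card left of d10⟧ = {d3, d8, d9, d11}.

{d3, d8, d9, d11}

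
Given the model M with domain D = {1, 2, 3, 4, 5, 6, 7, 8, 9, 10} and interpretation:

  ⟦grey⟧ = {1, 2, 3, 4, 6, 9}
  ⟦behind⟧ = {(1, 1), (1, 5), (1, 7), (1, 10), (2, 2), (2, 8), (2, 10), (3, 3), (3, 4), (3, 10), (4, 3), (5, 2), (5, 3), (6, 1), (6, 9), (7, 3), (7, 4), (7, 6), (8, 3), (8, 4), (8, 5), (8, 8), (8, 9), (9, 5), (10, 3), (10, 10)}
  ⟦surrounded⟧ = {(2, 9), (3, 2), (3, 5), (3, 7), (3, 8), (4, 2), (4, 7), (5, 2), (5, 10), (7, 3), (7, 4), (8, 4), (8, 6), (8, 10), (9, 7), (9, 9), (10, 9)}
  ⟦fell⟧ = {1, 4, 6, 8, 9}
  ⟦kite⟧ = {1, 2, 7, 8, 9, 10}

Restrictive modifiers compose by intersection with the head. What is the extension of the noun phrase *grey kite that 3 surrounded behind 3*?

∅

⟦that 3 surrounded⟧ = {x : ⟨3, x⟩ ∈ ⟦surrounded⟧} = {2, 5, 7, 8}
⟦behind 3⟧ = {x : ⟨x, 3⟩ ∈ ⟦behind⟧} = {3, 4, 5, 7, 8, 10}
⟦kite⟧ = {1, 2, 7, 8, 9, 10}
… ∩ ⟦that 3 surrounded⟧ = {1, 2, 7, 8, 9, 10} ∩ {2, 5, 7, 8} = {2, 7, 8}
… ∩ ⟦behind 3⟧ = {2, 7, 8} ∩ {3, 4, 5, 7, 8, 10} = {7, 8}
… ∩ ⟦grey⟧ = {7, 8} ∩ {1, 2, 3, 4, 6, 9} = ∅
So ⟦grey kite that 3 surrounded behind 3⟧ = ∅.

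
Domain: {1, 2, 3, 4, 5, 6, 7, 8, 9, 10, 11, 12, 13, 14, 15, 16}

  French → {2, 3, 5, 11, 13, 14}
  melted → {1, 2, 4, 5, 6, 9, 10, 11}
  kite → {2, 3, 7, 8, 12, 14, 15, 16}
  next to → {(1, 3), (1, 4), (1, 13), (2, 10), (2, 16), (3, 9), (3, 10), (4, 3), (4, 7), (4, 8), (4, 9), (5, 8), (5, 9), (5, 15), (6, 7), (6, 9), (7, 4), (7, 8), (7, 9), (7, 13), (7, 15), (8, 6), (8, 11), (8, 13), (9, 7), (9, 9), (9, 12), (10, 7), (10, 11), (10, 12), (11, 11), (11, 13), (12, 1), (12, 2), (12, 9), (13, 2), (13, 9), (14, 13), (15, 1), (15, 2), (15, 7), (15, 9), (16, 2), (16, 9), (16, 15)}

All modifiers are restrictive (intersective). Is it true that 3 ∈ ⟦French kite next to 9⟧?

yes

⟦next to 9⟧ = {x : ⟨x, 9⟩ ∈ ⟦next to⟧} = {3, 4, 5, 6, 7, 9, 12, 13, 15, 16}
⟦kite⟧ = {2, 3, 7, 8, 12, 14, 15, 16}
… ∩ ⟦next to 9⟧ = {2, 3, 7, 8, 12, 14, 15, 16} ∩ {3, 4, 5, 6, 7, 9, 12, 13, 15, 16} = {3, 7, 12, 15, 16}
… ∩ ⟦French⟧ = {3, 7, 12, 15, 16} ∩ {2, 3, 5, 11, 13, 14} = {3}
⟦French kite next to 9⟧ = {3}; 3 ∈ this set.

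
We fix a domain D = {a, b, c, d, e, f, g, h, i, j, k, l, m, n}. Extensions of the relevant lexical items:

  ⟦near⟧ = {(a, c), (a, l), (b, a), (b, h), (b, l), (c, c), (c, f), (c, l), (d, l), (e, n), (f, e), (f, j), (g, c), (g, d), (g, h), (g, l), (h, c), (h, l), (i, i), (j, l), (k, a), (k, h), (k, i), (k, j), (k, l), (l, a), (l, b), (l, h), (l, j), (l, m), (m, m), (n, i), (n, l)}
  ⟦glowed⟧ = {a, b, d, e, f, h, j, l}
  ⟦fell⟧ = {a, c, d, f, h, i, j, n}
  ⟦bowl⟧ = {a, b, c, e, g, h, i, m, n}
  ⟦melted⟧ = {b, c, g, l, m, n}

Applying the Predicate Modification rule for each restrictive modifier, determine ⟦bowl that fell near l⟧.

⟦that fell⟧ = ⟦fell⟧ = {a, c, d, f, h, i, j, n}
⟦near l⟧ = {x : ⟨x, l⟩ ∈ ⟦near⟧} = {a, b, c, d, g, h, j, k, n}
⟦bowl⟧ = {a, b, c, e, g, h, i, m, n}
… ∩ ⟦that fell⟧ = {a, b, c, e, g, h, i, m, n} ∩ {a, c, d, f, h, i, j, n} = {a, c, h, i, n}
… ∩ ⟦near l⟧ = {a, c, h, i, n} ∩ {a, b, c, d, g, h, j, k, n} = {a, c, h, n}
So ⟦bowl that fell near l⟧ = {a, c, h, n}.

{a, c, h, n}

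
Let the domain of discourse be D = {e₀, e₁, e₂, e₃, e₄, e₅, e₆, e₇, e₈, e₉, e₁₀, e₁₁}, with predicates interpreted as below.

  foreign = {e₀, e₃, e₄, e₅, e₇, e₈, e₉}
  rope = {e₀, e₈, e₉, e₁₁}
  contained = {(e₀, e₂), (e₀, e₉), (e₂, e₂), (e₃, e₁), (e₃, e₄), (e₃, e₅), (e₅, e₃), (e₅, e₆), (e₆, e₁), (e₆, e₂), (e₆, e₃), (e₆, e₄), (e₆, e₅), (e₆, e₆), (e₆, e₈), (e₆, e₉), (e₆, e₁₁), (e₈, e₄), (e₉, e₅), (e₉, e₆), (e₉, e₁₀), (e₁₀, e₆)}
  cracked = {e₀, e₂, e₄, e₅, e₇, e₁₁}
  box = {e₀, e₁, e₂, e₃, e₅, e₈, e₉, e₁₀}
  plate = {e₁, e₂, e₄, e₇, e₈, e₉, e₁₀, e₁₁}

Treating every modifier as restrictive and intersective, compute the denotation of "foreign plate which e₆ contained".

⟦which e₆ contained⟧ = {x : ⟨e₆, x⟩ ∈ ⟦contained⟧} = {e₁, e₂, e₃, e₄, e₅, e₆, e₈, e₉, e₁₁}
⟦plate⟧ = {e₁, e₂, e₄, e₇, e₈, e₉, e₁₀, e₁₁}
… ∩ ⟦which e₆ contained⟧ = {e₁, e₂, e₄, e₇, e₈, e₉, e₁₀, e₁₁} ∩ {e₁, e₂, e₃, e₄, e₅, e₆, e₈, e₉, e₁₁} = {e₁, e₂, e₄, e₈, e₉, e₁₁}
… ∩ ⟦foreign⟧ = {e₁, e₂, e₄, e₈, e₉, e₁₁} ∩ {e₀, e₃, e₄, e₅, e₇, e₈, e₉} = {e₄, e₈, e₉}
So ⟦foreign plate which e₆ contained⟧ = {e₄, e₈, e₉}.

{e₄, e₈, e₉}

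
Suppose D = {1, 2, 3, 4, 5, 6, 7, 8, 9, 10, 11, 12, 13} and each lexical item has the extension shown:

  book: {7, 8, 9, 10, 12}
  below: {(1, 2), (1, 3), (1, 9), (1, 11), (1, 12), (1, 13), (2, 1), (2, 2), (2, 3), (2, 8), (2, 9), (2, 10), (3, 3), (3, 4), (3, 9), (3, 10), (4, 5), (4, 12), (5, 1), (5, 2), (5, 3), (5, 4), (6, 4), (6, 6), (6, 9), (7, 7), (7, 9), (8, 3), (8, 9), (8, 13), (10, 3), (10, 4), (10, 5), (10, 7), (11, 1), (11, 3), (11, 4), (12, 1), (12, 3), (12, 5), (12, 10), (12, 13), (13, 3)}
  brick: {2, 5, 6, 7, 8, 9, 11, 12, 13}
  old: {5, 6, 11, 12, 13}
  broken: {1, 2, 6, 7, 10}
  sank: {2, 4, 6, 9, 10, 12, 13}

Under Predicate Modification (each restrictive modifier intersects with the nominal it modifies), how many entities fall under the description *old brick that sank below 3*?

2

⟦that sank⟧ = ⟦sank⟧ = {2, 4, 6, 9, 10, 12, 13}
⟦below 3⟧ = {x : ⟨x, 3⟩ ∈ ⟦below⟧} = {1, 2, 3, 5, 8, 10, 11, 12, 13}
⟦brick⟧ = {2, 5, 6, 7, 8, 9, 11, 12, 13}
… ∩ ⟦that sank⟧ = {2, 5, 6, 7, 8, 9, 11, 12, 13} ∩ {2, 4, 6, 9, 10, 12, 13} = {2, 6, 9, 12, 13}
… ∩ ⟦below 3⟧ = {2, 6, 9, 12, 13} ∩ {1, 2, 3, 5, 8, 10, 11, 12, 13} = {2, 12, 13}
… ∩ ⟦old⟧ = {2, 12, 13} ∩ {5, 6, 11, 12, 13} = {12, 13}
⟦old brick that sank below 3⟧ = {12, 13}, so the cardinality is 2.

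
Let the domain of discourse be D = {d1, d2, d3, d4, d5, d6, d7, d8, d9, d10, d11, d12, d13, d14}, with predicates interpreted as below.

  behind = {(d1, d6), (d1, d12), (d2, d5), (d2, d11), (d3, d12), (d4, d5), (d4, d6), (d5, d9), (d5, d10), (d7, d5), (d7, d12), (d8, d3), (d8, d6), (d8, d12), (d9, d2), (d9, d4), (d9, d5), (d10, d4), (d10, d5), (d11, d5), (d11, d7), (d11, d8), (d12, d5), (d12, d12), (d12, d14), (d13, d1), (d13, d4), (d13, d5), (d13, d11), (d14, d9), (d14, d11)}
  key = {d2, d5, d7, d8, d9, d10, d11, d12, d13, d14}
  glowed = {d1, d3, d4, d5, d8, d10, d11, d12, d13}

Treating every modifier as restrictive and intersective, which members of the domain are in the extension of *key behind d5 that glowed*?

{d10, d11, d12, d13}

⟦behind d5⟧ = {x : ⟨x, d5⟩ ∈ ⟦behind⟧} = {d2, d4, d7, d9, d10, d11, d12, d13}
⟦that glowed⟧ = ⟦glowed⟧ = {d1, d3, d4, d5, d8, d10, d11, d12, d13}
⟦key⟧ = {d2, d5, d7, d8, d9, d10, d11, d12, d13, d14}
… ∩ ⟦behind d5⟧ = {d2, d5, d7, d8, d9, d10, d11, d12, d13, d14} ∩ {d2, d4, d7, d9, d10, d11, d12, d13} = {d2, d7, d9, d10, d11, d12, d13}
… ∩ ⟦that glowed⟧ = {d2, d7, d9, d10, d11, d12, d13} ∩ {d1, d3, d4, d5, d8, d10, d11, d12, d13} = {d10, d11, d12, d13}
So ⟦key behind d5 that glowed⟧ = {d10, d11, d12, d13}.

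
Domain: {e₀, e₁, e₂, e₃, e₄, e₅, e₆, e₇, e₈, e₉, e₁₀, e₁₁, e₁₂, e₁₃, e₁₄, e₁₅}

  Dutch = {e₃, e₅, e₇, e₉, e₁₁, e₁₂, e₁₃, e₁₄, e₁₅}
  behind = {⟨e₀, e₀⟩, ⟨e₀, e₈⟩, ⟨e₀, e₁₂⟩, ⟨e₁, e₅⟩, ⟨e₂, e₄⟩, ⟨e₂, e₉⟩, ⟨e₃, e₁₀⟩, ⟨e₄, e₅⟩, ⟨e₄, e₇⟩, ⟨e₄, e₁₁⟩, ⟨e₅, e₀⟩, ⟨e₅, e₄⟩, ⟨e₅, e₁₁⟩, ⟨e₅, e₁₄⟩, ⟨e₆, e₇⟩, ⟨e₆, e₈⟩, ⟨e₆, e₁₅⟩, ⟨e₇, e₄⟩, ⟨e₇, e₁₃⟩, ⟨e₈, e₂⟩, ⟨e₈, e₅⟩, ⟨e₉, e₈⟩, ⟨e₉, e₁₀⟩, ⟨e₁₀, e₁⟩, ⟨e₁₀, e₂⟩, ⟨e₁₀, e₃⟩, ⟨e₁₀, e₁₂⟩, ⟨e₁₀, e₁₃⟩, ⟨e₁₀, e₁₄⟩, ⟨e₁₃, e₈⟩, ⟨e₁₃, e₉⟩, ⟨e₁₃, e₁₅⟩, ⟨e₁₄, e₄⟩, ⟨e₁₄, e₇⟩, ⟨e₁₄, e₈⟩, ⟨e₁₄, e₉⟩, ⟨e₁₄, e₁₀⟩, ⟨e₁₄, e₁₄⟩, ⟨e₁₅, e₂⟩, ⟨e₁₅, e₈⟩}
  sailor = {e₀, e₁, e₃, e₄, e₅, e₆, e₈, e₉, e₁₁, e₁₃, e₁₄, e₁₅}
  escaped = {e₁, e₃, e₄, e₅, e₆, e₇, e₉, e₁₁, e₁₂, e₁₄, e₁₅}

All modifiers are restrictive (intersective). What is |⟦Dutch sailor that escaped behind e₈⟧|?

⟦that escaped⟧ = ⟦escaped⟧ = {e₁, e₃, e₄, e₅, e₆, e₇, e₉, e₁₁, e₁₂, e₁₄, e₁₅}
⟦behind e₈⟧ = {x : ⟨x, e₈⟩ ∈ ⟦behind⟧} = {e₀, e₆, e₉, e₁₃, e₁₄, e₁₅}
⟦sailor⟧ = {e₀, e₁, e₃, e₄, e₅, e₆, e₈, e₉, e₁₁, e₁₃, e₁₄, e₁₅}
… ∩ ⟦that escaped⟧ = {e₀, e₁, e₃, e₄, e₅, e₆, e₈, e₉, e₁₁, e₁₃, e₁₄, e₁₅} ∩ {e₁, e₃, e₄, e₅, e₆, e₇, e₉, e₁₁, e₁₂, e₁₄, e₁₅} = {e₁, e₃, e₄, e₅, e₆, e₉, e₁₁, e₁₄, e₁₅}
… ∩ ⟦behind e₈⟧ = {e₁, e₃, e₄, e₅, e₆, e₉, e₁₁, e₁₄, e₁₅} ∩ {e₀, e₆, e₉, e₁₃, e₁₄, e₁₅} = {e₆, e₉, e₁₄, e₁₅}
… ∩ ⟦Dutch⟧ = {e₆, e₉, e₁₄, e₁₅} ∩ {e₃, e₅, e₇, e₉, e₁₁, e₁₂, e₁₃, e₁₄, e₁₅} = {e₉, e₁₄, e₁₅}
⟦Dutch sailor that escaped behind e₈⟧ = {e₉, e₁₄, e₁₅}, so the cardinality is 3.

3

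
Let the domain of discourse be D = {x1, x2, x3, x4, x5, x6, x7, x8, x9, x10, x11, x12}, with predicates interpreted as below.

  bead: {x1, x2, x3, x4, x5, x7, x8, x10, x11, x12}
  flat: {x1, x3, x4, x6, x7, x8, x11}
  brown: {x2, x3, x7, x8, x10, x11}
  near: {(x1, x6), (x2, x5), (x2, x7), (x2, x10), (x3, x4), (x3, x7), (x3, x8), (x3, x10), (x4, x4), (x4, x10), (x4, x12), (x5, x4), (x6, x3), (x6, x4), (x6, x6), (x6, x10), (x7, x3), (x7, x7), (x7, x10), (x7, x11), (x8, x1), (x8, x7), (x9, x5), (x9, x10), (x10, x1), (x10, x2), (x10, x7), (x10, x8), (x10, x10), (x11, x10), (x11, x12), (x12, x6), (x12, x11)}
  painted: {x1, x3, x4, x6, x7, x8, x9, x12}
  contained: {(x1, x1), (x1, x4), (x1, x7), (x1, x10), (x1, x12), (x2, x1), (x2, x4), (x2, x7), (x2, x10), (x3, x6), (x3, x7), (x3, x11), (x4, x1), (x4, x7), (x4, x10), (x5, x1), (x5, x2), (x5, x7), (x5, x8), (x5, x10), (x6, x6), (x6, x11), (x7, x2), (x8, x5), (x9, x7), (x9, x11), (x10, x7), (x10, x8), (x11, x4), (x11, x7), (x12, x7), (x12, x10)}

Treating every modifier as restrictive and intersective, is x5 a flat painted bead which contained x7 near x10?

⟦which contained x7⟧ = {x : ⟨x, x7⟩ ∈ ⟦contained⟧} = {x1, x2, x3, x4, x5, x9, x10, x11, x12}
⟦near x10⟧ = {x : ⟨x, x10⟩ ∈ ⟦near⟧} = {x2, x3, x4, x6, x7, x9, x10, x11}
⟦bead⟧ = {x1, x2, x3, x4, x5, x7, x8, x10, x11, x12}
… ∩ ⟦which contained x7⟧ = {x1, x2, x3, x4, x5, x7, x8, x10, x11, x12} ∩ {x1, x2, x3, x4, x5, x9, x10, x11, x12} = {x1, x2, x3, x4, x5, x10, x11, x12}
… ∩ ⟦near x10⟧ = {x1, x2, x3, x4, x5, x10, x11, x12} ∩ {x2, x3, x4, x6, x7, x9, x10, x11} = {x2, x3, x4, x10, x11}
… ∩ ⟦flat⟧ = {x2, x3, x4, x10, x11} ∩ {x1, x3, x4, x6, x7, x8, x11} = {x3, x4, x11}
… ∩ ⟦painted⟧ = {x3, x4, x11} ∩ {x1, x3, x4, x6, x7, x8, x9, x12} = {x3, x4}
⟦flat painted bead which contained x7 near x10⟧ = {x3, x4}; x5 ∉ this set.

no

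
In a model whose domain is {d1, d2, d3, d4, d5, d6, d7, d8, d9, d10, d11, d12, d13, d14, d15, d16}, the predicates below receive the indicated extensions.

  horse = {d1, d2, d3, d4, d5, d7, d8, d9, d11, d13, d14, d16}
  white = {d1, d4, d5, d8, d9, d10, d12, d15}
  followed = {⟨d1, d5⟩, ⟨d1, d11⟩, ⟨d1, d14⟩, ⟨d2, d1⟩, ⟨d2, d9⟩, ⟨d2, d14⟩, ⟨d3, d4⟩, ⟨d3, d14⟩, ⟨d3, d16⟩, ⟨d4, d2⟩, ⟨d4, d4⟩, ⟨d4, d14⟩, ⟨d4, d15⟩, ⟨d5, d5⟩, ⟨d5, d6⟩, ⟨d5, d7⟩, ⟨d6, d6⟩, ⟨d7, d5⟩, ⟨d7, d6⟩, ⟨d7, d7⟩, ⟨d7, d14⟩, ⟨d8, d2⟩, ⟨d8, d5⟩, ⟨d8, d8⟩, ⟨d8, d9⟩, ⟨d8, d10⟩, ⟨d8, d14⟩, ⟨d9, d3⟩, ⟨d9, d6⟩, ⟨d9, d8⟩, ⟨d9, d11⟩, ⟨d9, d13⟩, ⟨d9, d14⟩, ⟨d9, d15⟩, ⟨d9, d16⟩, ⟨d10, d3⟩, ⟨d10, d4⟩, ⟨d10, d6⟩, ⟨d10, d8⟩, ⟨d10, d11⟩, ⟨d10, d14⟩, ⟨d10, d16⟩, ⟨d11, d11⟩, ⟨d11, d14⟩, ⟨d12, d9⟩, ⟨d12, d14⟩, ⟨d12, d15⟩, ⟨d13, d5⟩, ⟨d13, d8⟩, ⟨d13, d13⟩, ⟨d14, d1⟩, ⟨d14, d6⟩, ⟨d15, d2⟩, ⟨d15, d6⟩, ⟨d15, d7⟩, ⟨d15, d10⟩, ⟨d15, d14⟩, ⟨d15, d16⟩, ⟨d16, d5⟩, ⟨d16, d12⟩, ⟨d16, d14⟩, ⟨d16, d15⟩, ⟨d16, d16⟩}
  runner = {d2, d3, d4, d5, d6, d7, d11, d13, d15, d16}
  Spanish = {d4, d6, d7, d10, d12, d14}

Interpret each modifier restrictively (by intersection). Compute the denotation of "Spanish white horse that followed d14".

⟦that followed d14⟧ = {x : ⟨x, d14⟩ ∈ ⟦followed⟧} = {d1, d2, d3, d4, d7, d8, d9, d10, d11, d12, d15, d16}
⟦horse⟧ = {d1, d2, d3, d4, d5, d7, d8, d9, d11, d13, d14, d16}
… ∩ ⟦that followed d14⟧ = {d1, d2, d3, d4, d5, d7, d8, d9, d11, d13, d14, d16} ∩ {d1, d2, d3, d4, d7, d8, d9, d10, d11, d12, d15, d16} = {d1, d2, d3, d4, d7, d8, d9, d11, d16}
… ∩ ⟦Spanish⟧ = {d1, d2, d3, d4, d7, d8, d9, d11, d16} ∩ {d4, d6, d7, d10, d12, d14} = {d4, d7}
… ∩ ⟦white⟧ = {d4, d7} ∩ {d1, d4, d5, d8, d9, d10, d12, d15} = {d4}
So ⟦Spanish white horse that followed d14⟧ = {d4}.

{d4}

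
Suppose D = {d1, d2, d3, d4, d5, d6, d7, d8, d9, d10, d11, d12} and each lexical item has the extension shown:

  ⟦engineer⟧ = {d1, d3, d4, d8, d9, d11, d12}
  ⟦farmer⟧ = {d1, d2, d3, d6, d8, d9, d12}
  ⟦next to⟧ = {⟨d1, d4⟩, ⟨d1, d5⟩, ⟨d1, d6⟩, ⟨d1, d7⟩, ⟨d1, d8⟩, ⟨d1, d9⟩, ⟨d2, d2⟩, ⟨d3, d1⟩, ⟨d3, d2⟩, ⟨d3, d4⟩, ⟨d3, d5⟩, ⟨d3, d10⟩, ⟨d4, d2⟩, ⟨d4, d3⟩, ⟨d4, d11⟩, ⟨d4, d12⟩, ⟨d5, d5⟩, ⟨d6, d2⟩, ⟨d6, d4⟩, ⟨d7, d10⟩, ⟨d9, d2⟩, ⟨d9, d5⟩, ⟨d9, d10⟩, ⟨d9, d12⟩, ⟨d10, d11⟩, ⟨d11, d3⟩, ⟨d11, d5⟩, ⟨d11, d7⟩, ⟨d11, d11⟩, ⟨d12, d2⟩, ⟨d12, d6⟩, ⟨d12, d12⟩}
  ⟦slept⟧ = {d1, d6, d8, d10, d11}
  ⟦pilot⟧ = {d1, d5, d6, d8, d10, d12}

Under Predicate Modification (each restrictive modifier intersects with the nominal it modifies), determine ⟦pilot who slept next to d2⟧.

⟦who slept⟧ = ⟦slept⟧ = {d1, d6, d8, d10, d11}
⟦next to d2⟧ = {x : ⟨x, d2⟩ ∈ ⟦next to⟧} = {d2, d3, d4, d6, d9, d12}
⟦pilot⟧ = {d1, d5, d6, d8, d10, d12}
… ∩ ⟦who slept⟧ = {d1, d5, d6, d8, d10, d12} ∩ {d1, d6, d8, d10, d11} = {d1, d6, d8, d10}
… ∩ ⟦next to d2⟧ = {d1, d6, d8, d10} ∩ {d2, d3, d4, d6, d9, d12} = {d6}
So ⟦pilot who slept next to d2⟧ = {d6}.

{d6}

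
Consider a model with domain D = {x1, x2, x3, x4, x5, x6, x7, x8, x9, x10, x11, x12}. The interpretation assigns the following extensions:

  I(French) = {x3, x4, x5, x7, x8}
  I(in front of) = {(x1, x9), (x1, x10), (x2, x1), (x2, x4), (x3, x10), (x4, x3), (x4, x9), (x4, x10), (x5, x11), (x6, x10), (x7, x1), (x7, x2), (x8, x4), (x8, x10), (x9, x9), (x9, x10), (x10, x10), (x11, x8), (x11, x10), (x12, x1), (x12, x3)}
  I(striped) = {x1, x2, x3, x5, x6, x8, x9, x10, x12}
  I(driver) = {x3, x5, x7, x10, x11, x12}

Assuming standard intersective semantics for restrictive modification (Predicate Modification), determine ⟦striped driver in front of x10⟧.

⟦in front of x10⟧ = {x : ⟨x, x10⟩ ∈ ⟦in front of⟧} = {x1, x3, x4, x6, x8, x9, x10, x11}
⟦driver⟧ = {x3, x5, x7, x10, x11, x12}
… ∩ ⟦in front of x10⟧ = {x3, x5, x7, x10, x11, x12} ∩ {x1, x3, x4, x6, x8, x9, x10, x11} = {x3, x10, x11}
… ∩ ⟦striped⟧ = {x3, x10, x11} ∩ {x1, x2, x3, x5, x6, x8, x9, x10, x12} = {x3, x10}
So ⟦striped driver in front of x10⟧ = {x3, x10}.

{x3, x10}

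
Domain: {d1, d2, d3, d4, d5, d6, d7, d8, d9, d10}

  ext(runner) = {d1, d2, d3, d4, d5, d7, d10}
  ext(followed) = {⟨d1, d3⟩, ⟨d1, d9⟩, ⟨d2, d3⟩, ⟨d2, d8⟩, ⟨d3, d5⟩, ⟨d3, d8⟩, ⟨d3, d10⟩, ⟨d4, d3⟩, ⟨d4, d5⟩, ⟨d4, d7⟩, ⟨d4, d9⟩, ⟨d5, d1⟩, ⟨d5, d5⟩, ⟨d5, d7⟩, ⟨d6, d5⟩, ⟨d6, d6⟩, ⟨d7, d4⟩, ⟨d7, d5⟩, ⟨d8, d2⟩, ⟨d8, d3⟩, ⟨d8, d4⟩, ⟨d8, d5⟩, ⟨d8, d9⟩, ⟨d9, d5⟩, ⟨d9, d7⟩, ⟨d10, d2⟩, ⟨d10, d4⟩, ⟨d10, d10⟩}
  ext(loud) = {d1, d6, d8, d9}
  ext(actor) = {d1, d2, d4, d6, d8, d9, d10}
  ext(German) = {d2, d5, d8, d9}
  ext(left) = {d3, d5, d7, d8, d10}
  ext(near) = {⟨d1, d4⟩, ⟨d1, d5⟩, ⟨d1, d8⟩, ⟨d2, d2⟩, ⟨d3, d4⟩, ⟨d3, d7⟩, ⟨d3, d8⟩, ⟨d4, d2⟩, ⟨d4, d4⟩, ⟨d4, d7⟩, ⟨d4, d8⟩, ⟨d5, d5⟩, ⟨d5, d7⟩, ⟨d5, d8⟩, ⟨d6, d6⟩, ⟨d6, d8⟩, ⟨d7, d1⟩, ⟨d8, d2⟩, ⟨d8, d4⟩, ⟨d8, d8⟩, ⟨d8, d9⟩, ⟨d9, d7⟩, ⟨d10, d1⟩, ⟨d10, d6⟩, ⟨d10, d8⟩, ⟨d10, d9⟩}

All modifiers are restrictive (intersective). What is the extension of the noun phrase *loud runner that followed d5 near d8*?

{}

⟦that followed d5⟧ = {x : ⟨x, d5⟩ ∈ ⟦followed⟧} = {d3, d4, d5, d6, d7, d8, d9}
⟦near d8⟧ = {x : ⟨x, d8⟩ ∈ ⟦near⟧} = {d1, d3, d4, d5, d6, d8, d10}
⟦runner⟧ = {d1, d2, d3, d4, d5, d7, d10}
… ∩ ⟦that followed d5⟧ = {d1, d2, d3, d4, d5, d7, d10} ∩ {d3, d4, d5, d6, d7, d8, d9} = {d3, d4, d5, d7}
… ∩ ⟦near d8⟧ = {d3, d4, d5, d7} ∩ {d1, d3, d4, d5, d6, d8, d10} = {d3, d4, d5}
… ∩ ⟦loud⟧ = {d3, d4, d5} ∩ {d1, d6, d8, d9} = ∅
So ⟦loud runner that followed d5 near d8⟧ = {}.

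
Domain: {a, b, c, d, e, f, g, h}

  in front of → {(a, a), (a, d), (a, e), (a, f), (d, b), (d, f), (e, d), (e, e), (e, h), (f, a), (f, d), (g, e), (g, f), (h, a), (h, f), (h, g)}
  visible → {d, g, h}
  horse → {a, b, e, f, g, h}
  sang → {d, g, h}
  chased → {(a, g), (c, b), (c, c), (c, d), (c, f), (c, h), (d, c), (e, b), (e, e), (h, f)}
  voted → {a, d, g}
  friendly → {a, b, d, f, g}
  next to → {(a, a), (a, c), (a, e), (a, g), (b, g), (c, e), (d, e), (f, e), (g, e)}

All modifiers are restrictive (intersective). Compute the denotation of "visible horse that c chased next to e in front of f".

⟦that c chased⟧ = {x : ⟨c, x⟩ ∈ ⟦chased⟧} = {b, c, d, f, h}
⟦next to e⟧ = {x : ⟨x, e⟩ ∈ ⟦next to⟧} = {a, c, d, f, g}
⟦in front of f⟧ = {x : ⟨x, f⟩ ∈ ⟦in front of⟧} = {a, d, g, h}
⟦horse⟧ = {a, b, e, f, g, h}
… ∩ ⟦that c chased⟧ = {a, b, e, f, g, h} ∩ {b, c, d, f, h} = {b, f, h}
… ∩ ⟦next to e⟧ = {b, f, h} ∩ {a, c, d, f, g} = {f}
… ∩ ⟦in front of f⟧ = {f} ∩ {a, d, g, h} = ∅
… ∩ ⟦visible⟧ = ∅ ∩ {d, g, h} = ∅
So ⟦visible horse that c chased next to e in front of f⟧ = { }.

{ }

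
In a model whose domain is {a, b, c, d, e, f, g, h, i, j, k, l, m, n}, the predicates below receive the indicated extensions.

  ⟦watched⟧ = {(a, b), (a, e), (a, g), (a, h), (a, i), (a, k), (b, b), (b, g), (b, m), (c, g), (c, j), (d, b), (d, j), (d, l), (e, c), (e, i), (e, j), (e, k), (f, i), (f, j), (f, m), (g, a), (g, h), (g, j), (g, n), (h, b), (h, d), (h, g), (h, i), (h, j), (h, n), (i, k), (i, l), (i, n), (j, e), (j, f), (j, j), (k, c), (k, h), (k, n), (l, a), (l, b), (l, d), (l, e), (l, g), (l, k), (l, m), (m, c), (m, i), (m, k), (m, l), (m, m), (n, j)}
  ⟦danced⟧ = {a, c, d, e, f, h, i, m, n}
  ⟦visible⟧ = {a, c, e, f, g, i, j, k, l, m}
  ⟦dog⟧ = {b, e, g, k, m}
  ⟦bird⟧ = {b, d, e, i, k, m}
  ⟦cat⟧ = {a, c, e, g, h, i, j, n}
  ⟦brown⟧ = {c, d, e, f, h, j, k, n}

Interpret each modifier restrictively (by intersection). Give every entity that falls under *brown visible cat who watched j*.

⟦who watched j⟧ = {x : ⟨x, j⟩ ∈ ⟦watched⟧} = {c, d, e, f, g, h, j, n}
⟦cat⟧ = {a, c, e, g, h, i, j, n}
… ∩ ⟦who watched j⟧ = {a, c, e, g, h, i, j, n} ∩ {c, d, e, f, g, h, j, n} = {c, e, g, h, j, n}
… ∩ ⟦brown⟧ = {c, e, g, h, j, n} ∩ {c, d, e, f, h, j, k, n} = {c, e, h, j, n}
… ∩ ⟦visible⟧ = {c, e, h, j, n} ∩ {a, c, e, f, g, i, j, k, l, m} = {c, e, j}
So ⟦brown visible cat who watched j⟧ = {c, e, j}.

{c, e, j}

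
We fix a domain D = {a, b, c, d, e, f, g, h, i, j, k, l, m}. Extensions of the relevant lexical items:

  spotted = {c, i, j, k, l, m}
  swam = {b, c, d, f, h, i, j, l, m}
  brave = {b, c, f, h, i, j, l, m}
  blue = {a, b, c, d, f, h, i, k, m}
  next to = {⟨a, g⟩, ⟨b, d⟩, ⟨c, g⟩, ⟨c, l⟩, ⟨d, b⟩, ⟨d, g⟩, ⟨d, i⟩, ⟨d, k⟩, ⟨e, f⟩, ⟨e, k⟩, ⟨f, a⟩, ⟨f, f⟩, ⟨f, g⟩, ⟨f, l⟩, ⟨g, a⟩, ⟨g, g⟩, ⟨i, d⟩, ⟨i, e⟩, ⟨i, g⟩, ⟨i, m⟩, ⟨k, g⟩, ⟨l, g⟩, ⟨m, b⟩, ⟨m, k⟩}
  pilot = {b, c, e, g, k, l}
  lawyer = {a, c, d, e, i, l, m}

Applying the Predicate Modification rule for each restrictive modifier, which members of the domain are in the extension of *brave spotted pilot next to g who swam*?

{c, l}

⟦next to g⟧ = {x : ⟨x, g⟩ ∈ ⟦next to⟧} = {a, c, d, f, g, i, k, l}
⟦who swam⟧ = ⟦swam⟧ = {b, c, d, f, h, i, j, l, m}
⟦pilot⟧ = {b, c, e, g, k, l}
… ∩ ⟦next to g⟧ = {b, c, e, g, k, l} ∩ {a, c, d, f, g, i, k, l} = {c, g, k, l}
… ∩ ⟦who swam⟧ = {c, g, k, l} ∩ {b, c, d, f, h, i, j, l, m} = {c, l}
… ∩ ⟦brave⟧ = {c, l} ∩ {b, c, f, h, i, j, l, m} = {c, l}
… ∩ ⟦spotted⟧ = {c, l} ∩ {c, i, j, k, l, m} = {c, l}
So ⟦brave spotted pilot next to g who swam⟧ = {c, l}.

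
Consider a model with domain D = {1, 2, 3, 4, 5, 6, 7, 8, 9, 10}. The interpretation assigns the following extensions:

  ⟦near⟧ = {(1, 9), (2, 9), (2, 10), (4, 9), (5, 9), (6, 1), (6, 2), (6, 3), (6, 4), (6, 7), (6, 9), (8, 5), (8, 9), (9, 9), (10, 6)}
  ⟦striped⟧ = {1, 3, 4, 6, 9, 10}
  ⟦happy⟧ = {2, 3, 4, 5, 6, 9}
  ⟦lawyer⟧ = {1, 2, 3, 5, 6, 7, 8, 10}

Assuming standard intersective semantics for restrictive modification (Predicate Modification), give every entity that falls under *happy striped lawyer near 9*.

{6}

⟦near 9⟧ = {x : ⟨x, 9⟩ ∈ ⟦near⟧} = {1, 2, 4, 5, 6, 8, 9}
⟦lawyer⟧ = {1, 2, 3, 5, 6, 7, 8, 10}
… ∩ ⟦near 9⟧ = {1, 2, 3, 5, 6, 7, 8, 10} ∩ {1, 2, 4, 5, 6, 8, 9} = {1, 2, 5, 6, 8}
… ∩ ⟦happy⟧ = {1, 2, 5, 6, 8} ∩ {2, 3, 4, 5, 6, 9} = {2, 5, 6}
… ∩ ⟦striped⟧ = {2, 5, 6} ∩ {1, 3, 4, 6, 9, 10} = {6}
So ⟦happy striped lawyer near 9⟧ = {6}.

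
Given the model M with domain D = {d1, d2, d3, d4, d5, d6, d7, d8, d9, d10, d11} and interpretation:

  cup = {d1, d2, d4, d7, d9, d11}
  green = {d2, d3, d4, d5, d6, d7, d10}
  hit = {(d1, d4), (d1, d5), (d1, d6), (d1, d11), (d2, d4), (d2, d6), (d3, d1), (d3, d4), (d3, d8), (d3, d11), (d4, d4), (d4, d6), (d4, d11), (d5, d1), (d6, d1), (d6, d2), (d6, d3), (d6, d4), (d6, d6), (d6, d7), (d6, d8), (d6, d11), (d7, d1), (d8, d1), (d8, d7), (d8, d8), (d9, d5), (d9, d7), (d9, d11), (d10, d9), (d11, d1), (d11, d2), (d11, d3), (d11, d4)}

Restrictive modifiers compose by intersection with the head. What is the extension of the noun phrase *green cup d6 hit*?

{d2, d4, d7}

⟦d6 hit⟧ = {x : ⟨d6, x⟩ ∈ ⟦hit⟧} = {d1, d2, d3, d4, d6, d7, d8, d11}
⟦cup⟧ = {d1, d2, d4, d7, d9, d11}
… ∩ ⟦d6 hit⟧ = {d1, d2, d4, d7, d9, d11} ∩ {d1, d2, d3, d4, d6, d7, d8, d11} = {d1, d2, d4, d7, d11}
… ∩ ⟦green⟧ = {d1, d2, d4, d7, d11} ∩ {d2, d3, d4, d5, d6, d7, d10} = {d2, d4, d7}
So ⟦green cup d6 hit⟧ = {d2, d4, d7}.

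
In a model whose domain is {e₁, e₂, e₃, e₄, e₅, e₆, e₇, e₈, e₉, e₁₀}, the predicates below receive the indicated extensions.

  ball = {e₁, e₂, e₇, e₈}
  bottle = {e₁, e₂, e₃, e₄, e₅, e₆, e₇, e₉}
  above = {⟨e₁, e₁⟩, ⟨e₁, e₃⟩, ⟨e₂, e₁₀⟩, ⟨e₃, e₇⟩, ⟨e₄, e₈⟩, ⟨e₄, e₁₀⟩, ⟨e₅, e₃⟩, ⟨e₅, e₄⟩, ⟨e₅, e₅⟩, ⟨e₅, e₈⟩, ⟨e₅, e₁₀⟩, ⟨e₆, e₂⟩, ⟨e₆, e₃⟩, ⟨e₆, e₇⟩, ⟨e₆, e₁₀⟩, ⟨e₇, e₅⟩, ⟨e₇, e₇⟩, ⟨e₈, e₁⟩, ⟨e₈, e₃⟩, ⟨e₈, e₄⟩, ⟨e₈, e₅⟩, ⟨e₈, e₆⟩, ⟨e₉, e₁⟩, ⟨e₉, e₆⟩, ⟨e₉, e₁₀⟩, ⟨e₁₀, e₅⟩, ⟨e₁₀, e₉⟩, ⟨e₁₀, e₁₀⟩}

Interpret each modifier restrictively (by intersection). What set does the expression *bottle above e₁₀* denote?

⟦above e₁₀⟧ = {x : ⟨x, e₁₀⟩ ∈ ⟦above⟧} = {e₂, e₄, e₅, e₆, e₉, e₁₀}
⟦bottle⟧ = {e₁, e₂, e₃, e₄, e₅, e₆, e₇, e₉}
… ∩ ⟦above e₁₀⟧ = {e₁, e₂, e₃, e₄, e₅, e₆, e₇, e₉} ∩ {e₂, e₄, e₅, e₆, e₉, e₁₀} = {e₂, e₄, e₅, e₆, e₉}
So ⟦bottle above e₁₀⟧ = {e₂, e₄, e₅, e₆, e₉}.

{e₂, e₄, e₅, e₆, e₉}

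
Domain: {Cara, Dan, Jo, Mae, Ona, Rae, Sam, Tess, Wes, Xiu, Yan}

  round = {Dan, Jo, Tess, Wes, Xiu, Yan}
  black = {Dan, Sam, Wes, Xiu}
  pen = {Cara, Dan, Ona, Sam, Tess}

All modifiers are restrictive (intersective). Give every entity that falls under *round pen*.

{Dan, Tess}

⟦pen⟧ = {Cara, Dan, Ona, Sam, Tess}
… ∩ ⟦round⟧ = {Cara, Dan, Ona, Sam, Tess} ∩ {Dan, Jo, Tess, Wes, Xiu, Yan} = {Dan, Tess}
So ⟦round pen⟧ = {Dan, Tess}.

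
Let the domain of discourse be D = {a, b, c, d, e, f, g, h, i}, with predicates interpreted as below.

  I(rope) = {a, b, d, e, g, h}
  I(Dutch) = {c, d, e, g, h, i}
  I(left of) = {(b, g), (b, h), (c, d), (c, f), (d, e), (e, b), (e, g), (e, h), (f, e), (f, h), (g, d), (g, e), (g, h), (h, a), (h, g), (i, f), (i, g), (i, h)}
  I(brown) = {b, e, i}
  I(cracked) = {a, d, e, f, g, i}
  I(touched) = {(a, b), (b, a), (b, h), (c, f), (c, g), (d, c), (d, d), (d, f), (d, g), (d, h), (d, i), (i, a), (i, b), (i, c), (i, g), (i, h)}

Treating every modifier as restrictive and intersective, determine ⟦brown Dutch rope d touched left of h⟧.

⟦d touched⟧ = {x : ⟨d, x⟩ ∈ ⟦touched⟧} = {c, d, f, g, h, i}
⟦left of h⟧ = {x : ⟨x, h⟩ ∈ ⟦left of⟧} = {b, e, f, g, i}
⟦rope⟧ = {a, b, d, e, g, h}
… ∩ ⟦d touched⟧ = {a, b, d, e, g, h} ∩ {c, d, f, g, h, i} = {d, g, h}
… ∩ ⟦left of h⟧ = {d, g, h} ∩ {b, e, f, g, i} = {g}
… ∩ ⟦brown⟧ = {g} ∩ {b, e, i} = ∅
… ∩ ⟦Dutch⟧ = ∅ ∩ {c, d, e, g, h, i} = ∅
So ⟦brown Dutch rope d touched left of h⟧ = ∅.

∅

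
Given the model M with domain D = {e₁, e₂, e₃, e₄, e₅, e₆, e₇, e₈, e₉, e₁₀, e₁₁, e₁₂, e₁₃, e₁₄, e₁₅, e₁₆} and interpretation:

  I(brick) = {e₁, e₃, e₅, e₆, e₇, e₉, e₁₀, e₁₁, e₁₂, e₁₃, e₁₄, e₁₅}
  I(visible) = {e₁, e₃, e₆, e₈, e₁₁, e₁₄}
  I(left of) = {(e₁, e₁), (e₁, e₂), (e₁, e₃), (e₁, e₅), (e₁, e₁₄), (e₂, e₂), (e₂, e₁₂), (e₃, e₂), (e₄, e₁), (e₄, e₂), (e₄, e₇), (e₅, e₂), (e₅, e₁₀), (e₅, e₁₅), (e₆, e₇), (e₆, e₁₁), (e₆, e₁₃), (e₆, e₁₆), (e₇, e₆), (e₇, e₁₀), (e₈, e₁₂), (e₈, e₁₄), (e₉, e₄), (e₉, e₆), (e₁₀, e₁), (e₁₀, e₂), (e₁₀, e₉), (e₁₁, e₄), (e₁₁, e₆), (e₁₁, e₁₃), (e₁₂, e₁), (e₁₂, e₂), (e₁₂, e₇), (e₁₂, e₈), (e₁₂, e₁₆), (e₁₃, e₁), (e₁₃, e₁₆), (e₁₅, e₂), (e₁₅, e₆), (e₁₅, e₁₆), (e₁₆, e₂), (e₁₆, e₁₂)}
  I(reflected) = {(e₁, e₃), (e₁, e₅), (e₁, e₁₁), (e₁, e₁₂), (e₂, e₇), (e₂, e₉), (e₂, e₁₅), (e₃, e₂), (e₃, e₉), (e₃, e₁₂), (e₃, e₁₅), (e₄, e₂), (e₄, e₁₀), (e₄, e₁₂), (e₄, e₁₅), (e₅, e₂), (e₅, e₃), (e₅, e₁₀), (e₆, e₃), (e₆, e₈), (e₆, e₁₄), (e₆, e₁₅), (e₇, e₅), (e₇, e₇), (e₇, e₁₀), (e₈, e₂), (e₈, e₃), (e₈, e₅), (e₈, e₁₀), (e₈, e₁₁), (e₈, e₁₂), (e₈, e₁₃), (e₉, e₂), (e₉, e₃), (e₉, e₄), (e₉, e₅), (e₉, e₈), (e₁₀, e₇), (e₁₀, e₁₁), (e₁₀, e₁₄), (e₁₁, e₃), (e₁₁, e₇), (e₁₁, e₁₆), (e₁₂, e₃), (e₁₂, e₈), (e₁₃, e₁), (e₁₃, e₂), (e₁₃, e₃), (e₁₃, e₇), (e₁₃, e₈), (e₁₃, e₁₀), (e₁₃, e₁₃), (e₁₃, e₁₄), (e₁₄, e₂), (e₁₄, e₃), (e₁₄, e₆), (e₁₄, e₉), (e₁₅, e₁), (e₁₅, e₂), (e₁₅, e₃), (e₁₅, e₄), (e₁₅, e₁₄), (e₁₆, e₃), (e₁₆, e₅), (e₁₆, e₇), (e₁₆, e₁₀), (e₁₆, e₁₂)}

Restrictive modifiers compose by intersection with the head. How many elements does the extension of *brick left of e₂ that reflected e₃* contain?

4

⟦left of e₂⟧ = {x : ⟨x, e₂⟩ ∈ ⟦left of⟧} = {e₁, e₂, e₃, e₄, e₅, e₁₀, e₁₂, e₁₅, e₁₆}
⟦that reflected e₃⟧ = {x : ⟨x, e₃⟩ ∈ ⟦reflected⟧} = {e₁, e₅, e₆, e₈, e₉, e₁₁, e₁₂, e₁₃, e₁₄, e₁₅, e₁₆}
⟦brick⟧ = {e₁, e₃, e₅, e₆, e₇, e₉, e₁₀, e₁₁, e₁₂, e₁₃, e₁₄, e₁₅}
… ∩ ⟦left of e₂⟧ = {e₁, e₃, e₅, e₆, e₇, e₉, e₁₀, e₁₁, e₁₂, e₁₃, e₁₄, e₁₅} ∩ {e₁, e₂, e₃, e₄, e₅, e₁₀, e₁₂, e₁₅, e₁₆} = {e₁, e₃, e₅, e₁₀, e₁₂, e₁₅}
… ∩ ⟦that reflected e₃⟧ = {e₁, e₃, e₅, e₁₀, e₁₂, e₁₅} ∩ {e₁, e₅, e₆, e₈, e₉, e₁₁, e₁₂, e₁₃, e₁₄, e₁₅, e₁₆} = {e₁, e₅, e₁₂, e₁₅}
⟦brick left of e₂ that reflected e₃⟧ = {e₁, e₅, e₁₂, e₁₅}, so the cardinality is 4.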